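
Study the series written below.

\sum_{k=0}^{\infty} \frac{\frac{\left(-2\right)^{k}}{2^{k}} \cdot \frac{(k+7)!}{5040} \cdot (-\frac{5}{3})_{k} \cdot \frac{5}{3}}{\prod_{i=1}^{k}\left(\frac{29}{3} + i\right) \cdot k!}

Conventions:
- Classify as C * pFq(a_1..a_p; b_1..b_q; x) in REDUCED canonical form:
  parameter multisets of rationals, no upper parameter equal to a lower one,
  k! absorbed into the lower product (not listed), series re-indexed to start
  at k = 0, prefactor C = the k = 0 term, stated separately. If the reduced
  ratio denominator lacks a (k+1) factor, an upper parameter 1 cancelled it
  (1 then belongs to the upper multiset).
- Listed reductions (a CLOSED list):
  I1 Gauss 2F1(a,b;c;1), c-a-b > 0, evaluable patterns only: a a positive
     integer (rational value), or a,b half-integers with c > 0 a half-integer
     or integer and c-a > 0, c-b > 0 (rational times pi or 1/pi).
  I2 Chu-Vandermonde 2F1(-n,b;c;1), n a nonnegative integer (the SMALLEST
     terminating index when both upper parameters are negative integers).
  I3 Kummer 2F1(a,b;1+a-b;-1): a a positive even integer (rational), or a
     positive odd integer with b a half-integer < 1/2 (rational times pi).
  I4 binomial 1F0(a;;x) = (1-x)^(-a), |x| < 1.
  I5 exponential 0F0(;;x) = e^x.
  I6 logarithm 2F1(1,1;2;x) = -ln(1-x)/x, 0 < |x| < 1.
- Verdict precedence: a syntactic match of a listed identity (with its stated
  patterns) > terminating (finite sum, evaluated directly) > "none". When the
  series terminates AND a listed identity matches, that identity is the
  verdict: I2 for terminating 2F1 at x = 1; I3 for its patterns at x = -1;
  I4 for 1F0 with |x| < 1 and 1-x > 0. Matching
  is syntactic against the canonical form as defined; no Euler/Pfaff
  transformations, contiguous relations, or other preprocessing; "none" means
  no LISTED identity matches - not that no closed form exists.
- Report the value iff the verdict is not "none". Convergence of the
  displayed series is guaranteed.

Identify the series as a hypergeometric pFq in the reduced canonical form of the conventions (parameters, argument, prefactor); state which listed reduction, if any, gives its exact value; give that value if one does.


This is \frac{5}{3} * 2F1(-\frac{5}{3}, 8; \frac{32}{3}; -1) in reduced canonical form. Verdict: the Kummer evaluation I3 matches (x = -1; c = \frac{32}{3} equals 1+a-b for upper {-\frac{5}{3}, 8}: listed pattern). Sum: \frac{43355}{10206}.

Structural cue: with t_0 = \frac{5}{3}, the lower running product (C = 5/3, x = -1) is a rising factorial.
Consecutive-term ratio: r(k) = -1 * (k-\frac{5}{3}) (k+8) / [(k+\frac{32}{3}) (k+1)] - rational in k, leading ratio -1; with t_0 = \frac{5}{3}, classification follows.


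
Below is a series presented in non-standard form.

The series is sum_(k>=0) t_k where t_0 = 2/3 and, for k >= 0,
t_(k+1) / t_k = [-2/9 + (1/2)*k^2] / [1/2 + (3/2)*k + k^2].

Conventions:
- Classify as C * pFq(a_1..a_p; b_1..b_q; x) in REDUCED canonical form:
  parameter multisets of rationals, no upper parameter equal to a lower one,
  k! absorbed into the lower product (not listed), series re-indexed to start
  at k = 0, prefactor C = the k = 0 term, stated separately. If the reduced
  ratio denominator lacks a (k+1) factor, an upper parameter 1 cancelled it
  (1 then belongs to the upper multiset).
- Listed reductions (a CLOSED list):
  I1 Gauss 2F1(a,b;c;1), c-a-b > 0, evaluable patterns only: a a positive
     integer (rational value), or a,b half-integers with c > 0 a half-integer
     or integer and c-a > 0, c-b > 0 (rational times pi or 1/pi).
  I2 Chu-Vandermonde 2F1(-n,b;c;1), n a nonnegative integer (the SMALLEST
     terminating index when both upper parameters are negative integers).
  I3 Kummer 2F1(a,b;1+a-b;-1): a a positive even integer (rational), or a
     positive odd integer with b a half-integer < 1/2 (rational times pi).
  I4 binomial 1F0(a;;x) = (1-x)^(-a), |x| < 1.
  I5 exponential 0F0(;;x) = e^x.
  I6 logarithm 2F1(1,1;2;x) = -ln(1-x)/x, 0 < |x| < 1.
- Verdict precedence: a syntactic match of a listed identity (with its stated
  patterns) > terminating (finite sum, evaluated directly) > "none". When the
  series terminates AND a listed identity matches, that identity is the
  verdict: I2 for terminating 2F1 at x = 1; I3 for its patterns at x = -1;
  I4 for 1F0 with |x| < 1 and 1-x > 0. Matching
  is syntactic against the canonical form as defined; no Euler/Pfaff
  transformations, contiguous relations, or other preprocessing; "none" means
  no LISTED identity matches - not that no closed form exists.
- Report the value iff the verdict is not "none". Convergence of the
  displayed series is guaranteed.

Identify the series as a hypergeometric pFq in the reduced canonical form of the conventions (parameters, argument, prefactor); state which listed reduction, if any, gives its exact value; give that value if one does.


Canonical form: C = 2/3 times 2F1 with upper {-2/3, 2/3}, lower {1/2}, x = 1/2. Verdict: none here - no I1-I6 shape fits x = 1/2 with lower {1/2}.

First insight: t_0 = 2/3 here, and the expanded ratio factors over Q; C = 2/3, roots give parameters.
Term ratio: r(k) = (1/2) * (k-2/3) (k+2/3) / [(k+1/2) (k+1)] - rational; roots negated = parameters, x = (1/2), C = 2/3.


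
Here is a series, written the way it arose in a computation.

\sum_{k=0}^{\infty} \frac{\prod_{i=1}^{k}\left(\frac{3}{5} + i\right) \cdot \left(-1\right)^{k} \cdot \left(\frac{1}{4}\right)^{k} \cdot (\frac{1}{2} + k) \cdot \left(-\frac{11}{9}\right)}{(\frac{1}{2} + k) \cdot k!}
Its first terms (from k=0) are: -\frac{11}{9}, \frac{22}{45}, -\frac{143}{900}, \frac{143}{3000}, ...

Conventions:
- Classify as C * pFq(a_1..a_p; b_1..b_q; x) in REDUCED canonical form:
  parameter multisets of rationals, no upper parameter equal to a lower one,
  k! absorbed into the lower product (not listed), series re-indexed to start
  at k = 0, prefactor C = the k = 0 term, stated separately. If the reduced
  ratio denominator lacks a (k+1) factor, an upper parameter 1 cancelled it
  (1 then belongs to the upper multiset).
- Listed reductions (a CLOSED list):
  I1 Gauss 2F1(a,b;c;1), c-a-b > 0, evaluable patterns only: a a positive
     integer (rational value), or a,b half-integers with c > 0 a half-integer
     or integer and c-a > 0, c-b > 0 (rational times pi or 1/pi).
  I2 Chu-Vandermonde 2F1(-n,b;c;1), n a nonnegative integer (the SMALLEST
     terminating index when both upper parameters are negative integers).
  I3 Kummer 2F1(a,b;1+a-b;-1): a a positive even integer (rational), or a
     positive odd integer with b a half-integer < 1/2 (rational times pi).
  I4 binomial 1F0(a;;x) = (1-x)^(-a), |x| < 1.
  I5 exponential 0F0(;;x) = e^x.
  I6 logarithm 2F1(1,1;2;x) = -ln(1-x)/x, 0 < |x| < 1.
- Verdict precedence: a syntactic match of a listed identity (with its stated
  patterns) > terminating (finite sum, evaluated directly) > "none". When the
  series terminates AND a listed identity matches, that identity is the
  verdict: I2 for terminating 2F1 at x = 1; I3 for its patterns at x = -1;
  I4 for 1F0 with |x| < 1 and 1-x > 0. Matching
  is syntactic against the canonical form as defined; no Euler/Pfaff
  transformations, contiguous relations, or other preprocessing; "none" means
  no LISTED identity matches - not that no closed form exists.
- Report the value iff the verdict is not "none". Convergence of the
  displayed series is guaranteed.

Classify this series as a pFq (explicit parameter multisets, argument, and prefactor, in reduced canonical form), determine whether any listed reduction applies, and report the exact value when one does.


x = -\frac{1}{4} here; the reduced form reads 1F0, upper {\frac{8}{5}}, lower {-}, C = -\frac{11}{9}. Verdict: this is the I4 binomial reduction (the 1F0 binomial series: exponent -8/5, x = -\frac{1}{4}). Value: \left(-\frac{11}{9}\right) \cdot \left(\frac{5}{4}\right)^{-\frac{8}{5}}.

Key observation: x = -\frac{1}{4} and the factor k + 1/2 cancels (top and bottom), leaving C = -11/9.
Consecutive-term ratio: r(k) = -\frac{1}{4} * (k+\frac{8}{5}) / [(k+1)] - rational in k, leading ratio -\frac{1}{4}; with t_0 = -\frac{11}{9}, classification follows.


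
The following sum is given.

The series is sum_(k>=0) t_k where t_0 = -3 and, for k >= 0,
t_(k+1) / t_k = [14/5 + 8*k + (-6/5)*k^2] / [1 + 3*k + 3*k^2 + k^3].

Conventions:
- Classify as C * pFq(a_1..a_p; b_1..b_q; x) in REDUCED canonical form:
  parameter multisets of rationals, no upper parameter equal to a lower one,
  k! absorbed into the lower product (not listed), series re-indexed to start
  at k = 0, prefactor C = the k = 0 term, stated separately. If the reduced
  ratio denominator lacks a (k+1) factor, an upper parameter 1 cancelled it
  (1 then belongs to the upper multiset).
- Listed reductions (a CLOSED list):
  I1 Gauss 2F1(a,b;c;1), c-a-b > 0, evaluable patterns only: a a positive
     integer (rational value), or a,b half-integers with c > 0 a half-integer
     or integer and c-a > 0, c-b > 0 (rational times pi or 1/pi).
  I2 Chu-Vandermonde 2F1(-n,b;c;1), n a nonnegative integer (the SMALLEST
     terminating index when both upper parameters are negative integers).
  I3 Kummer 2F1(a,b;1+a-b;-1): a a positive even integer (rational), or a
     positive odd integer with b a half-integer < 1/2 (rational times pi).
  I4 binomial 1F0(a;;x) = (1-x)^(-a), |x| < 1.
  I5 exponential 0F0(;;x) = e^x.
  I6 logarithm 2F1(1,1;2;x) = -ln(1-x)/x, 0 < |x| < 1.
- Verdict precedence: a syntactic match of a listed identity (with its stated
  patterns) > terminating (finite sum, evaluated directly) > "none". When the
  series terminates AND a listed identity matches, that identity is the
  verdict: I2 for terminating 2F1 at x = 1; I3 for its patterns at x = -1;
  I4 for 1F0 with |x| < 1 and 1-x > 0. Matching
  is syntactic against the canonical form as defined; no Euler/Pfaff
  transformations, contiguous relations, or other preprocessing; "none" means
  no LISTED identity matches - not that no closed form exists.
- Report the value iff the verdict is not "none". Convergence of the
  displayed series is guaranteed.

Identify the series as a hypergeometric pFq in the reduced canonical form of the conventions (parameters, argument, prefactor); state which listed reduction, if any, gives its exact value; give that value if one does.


This is -3 * 2F2(-7, 1/3; 1, 1; -6/5) in reduced canonical form. Verdict: terminating. (-7)_k vanishes past k = 7, leaving a 8-term sum, computed directly. Value: -2080940423/73828125.

First insight: x = (-6/5) and factor the ratio over Q (prefactor -3): negated roots = parameters.
Consecutive-term ratio: r(k) = (-6/5) * (k-7) (k+1/3) / [(k+1) (k+1) (k+1)] - poly over poly, x = (-6/5) from leading terms; C = -3 at k = 0.


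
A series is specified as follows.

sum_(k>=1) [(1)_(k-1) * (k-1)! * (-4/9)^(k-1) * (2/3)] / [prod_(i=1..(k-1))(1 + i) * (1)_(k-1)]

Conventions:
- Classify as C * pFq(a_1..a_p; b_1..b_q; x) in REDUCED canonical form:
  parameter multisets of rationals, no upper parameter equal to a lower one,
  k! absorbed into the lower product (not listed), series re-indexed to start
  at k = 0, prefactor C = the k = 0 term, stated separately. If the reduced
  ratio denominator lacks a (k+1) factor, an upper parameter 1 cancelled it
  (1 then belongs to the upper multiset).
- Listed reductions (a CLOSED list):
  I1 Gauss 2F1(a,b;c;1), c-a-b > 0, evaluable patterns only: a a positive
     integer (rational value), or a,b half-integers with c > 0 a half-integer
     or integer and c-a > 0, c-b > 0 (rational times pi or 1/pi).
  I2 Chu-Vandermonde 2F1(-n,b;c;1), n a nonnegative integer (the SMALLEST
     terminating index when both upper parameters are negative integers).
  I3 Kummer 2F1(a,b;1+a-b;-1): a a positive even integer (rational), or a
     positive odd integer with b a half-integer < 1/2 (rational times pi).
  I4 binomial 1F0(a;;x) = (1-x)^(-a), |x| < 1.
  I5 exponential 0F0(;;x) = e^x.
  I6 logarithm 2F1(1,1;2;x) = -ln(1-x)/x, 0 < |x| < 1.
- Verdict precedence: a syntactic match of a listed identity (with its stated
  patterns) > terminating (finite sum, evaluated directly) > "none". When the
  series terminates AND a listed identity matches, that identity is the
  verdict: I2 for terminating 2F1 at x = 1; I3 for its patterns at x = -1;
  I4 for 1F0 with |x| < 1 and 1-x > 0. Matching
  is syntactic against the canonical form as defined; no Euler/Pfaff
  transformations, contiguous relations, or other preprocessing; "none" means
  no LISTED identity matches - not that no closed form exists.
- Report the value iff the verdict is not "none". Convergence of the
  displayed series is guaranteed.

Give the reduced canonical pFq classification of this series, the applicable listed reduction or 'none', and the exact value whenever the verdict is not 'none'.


The tell: x = (-4/9) and the factorial ratio (C = 2/3, x = -4/9) (k+a-1)!/(a-1)! is a rising factorial (a)_k.
Term ratio: r(k) = (-4/9) * (k+1) (k+1) / [(k+2) (k+1)] - poly over poly, x = (-4/9) from leading terms; C = 2/3 at k = 0.

This is 2/3 * 2F1(1, 1; 2; -4/9) in reduced canonical form. Verdict: this is the logarithmic series (I6) (the logarithm: parameters (1,1;2), x = -4/9). Sum: (3/2) * ln(13/9).


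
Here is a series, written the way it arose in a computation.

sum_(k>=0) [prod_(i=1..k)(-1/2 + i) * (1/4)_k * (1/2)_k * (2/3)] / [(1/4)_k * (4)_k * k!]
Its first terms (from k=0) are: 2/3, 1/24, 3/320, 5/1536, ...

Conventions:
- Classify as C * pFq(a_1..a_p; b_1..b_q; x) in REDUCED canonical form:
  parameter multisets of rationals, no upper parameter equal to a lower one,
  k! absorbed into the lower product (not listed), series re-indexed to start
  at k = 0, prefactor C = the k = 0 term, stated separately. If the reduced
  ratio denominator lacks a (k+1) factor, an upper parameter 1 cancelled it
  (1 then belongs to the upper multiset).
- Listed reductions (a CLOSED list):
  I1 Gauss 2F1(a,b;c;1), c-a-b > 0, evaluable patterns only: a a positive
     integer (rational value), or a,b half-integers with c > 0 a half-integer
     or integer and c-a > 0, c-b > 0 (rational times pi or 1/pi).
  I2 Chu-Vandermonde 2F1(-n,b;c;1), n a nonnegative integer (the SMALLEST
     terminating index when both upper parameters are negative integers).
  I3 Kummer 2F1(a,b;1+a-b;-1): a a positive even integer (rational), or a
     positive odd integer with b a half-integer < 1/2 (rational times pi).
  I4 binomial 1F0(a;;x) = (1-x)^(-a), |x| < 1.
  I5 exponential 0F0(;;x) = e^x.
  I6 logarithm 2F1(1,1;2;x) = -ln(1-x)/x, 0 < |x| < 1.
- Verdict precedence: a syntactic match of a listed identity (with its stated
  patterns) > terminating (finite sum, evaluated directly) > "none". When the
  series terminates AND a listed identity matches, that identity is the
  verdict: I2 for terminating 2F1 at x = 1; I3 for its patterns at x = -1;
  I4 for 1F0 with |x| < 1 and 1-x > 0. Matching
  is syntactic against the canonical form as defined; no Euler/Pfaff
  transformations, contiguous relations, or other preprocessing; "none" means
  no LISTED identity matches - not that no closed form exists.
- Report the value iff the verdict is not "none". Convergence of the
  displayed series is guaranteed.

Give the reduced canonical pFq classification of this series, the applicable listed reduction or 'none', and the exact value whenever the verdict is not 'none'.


Prefactor 2/3, argument 1: 2F1 with upper {1/2, 1/2} over lower {4}. Verdict: this is Gauss (I1, half-integer pattern) (x = 1; upper {1/2, 1/2} half-integers, c = 4 in the evaluable pattern). Value: (512/225) / pi.

The tell: with t_0 = 2/3, the parameter 1/4 appears in both the upper and lower lists and cancels.
Consecutive-term ratio: r(k) = 1 * (k+1/2) (k+1/2) / [(k+4) (k+1)] - rational in k, leading ratio 1; with t_0 = 2/3, classification follows.


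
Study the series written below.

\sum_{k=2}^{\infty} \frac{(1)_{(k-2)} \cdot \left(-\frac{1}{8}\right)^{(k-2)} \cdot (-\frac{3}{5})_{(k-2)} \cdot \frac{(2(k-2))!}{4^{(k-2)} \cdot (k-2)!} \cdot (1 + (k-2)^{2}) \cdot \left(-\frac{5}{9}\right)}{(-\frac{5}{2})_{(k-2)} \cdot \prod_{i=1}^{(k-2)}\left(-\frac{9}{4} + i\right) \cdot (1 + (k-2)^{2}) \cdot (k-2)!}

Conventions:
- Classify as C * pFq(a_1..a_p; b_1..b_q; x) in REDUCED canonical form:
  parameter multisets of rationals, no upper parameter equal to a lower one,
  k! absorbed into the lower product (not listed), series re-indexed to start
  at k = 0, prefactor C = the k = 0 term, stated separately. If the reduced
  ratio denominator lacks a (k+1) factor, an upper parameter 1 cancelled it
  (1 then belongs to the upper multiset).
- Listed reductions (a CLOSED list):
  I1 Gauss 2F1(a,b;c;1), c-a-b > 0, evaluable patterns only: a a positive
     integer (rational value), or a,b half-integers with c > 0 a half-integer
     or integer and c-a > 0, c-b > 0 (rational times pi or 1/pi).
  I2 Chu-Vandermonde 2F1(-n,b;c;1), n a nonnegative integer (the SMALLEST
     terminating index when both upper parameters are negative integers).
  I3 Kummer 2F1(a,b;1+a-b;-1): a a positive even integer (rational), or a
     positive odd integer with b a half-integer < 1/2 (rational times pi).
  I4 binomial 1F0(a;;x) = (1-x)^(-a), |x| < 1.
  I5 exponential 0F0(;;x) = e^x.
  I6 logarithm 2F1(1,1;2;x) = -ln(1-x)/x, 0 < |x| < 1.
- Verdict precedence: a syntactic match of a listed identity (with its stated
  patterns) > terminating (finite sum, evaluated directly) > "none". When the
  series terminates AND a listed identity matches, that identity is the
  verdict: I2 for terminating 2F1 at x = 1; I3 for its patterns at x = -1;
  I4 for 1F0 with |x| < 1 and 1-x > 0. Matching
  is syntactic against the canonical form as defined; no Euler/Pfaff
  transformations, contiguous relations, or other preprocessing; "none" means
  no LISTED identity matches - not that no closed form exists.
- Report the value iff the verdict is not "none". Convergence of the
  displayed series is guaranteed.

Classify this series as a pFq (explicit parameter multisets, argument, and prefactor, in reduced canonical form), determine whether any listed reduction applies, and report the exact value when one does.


Canonical form: C = -\frac{5}{9} times 3F2 with upper {-\frac{3}{5}, \frac{1}{2}, 1}, lower {-\frac{5}{2}, -\frac{5}{4}}, x = -\frac{1}{8}. Verdict: none here - no I1-I6 shape fits x = -\frac{1}{8} with lower {-\frac{5}{2}, -\frac{5}{4}}.

Key step: with t_0 = -\frac{5}{9}, striking the common factor k^2 + 1 reduces the term (prefactor -5/9).
Term ratio: r(k) = -\frac{1}{8} * (k-\frac{3}{5}) (k+\frac{1}{2}) (k+1) / [(k-\frac{5}{2}) (k-\frac{5}{4}) (k+1)] - rational in k, leading ratio -\frac{1}{8}; with t_0 = -\frac{5}{9}, classification follows.


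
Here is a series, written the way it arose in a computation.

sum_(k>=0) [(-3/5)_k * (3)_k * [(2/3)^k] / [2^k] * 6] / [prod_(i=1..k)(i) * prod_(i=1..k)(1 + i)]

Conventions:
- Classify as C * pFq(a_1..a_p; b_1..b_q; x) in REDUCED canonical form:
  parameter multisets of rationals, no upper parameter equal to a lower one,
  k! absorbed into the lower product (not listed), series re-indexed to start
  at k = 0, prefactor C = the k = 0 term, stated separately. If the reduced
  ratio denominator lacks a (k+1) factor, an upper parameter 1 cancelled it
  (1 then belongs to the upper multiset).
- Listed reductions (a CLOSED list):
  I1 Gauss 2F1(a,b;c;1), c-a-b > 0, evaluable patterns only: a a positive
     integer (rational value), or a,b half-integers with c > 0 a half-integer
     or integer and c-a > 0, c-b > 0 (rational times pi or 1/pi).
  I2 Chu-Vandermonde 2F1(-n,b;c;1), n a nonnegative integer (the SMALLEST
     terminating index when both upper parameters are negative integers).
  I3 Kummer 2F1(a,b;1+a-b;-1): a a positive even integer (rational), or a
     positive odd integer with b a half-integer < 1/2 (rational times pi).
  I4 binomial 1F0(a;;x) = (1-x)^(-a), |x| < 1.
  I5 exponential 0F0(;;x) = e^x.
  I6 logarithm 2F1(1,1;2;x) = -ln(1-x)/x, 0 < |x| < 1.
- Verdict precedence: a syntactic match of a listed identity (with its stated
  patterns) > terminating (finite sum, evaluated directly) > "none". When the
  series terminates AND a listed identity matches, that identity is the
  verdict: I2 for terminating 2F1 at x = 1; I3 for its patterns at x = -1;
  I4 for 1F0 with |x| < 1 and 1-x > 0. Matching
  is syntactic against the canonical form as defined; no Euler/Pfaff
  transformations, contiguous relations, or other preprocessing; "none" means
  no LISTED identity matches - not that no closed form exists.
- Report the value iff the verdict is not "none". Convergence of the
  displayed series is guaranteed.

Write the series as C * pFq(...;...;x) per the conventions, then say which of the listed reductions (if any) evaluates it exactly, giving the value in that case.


x = 1/3 here; the reduced form reads 2F1, upper {-3/5, 3}, lower {2}, C = 6. Verdict: no listed reduction: x = 1/3 and upper {-3/5, 3} fail every I1-I6 pattern.

Key observation: t_0 = 6 here, and the product of the first k integers (C = 6, x = 1/3) is k!.
Ratio: r(k) = (1/3) * (k-3/5) (k+3) / [(k+2) (k+1)] - rational in k, leading ratio (1/3); with t_0 = 6, classification follows.


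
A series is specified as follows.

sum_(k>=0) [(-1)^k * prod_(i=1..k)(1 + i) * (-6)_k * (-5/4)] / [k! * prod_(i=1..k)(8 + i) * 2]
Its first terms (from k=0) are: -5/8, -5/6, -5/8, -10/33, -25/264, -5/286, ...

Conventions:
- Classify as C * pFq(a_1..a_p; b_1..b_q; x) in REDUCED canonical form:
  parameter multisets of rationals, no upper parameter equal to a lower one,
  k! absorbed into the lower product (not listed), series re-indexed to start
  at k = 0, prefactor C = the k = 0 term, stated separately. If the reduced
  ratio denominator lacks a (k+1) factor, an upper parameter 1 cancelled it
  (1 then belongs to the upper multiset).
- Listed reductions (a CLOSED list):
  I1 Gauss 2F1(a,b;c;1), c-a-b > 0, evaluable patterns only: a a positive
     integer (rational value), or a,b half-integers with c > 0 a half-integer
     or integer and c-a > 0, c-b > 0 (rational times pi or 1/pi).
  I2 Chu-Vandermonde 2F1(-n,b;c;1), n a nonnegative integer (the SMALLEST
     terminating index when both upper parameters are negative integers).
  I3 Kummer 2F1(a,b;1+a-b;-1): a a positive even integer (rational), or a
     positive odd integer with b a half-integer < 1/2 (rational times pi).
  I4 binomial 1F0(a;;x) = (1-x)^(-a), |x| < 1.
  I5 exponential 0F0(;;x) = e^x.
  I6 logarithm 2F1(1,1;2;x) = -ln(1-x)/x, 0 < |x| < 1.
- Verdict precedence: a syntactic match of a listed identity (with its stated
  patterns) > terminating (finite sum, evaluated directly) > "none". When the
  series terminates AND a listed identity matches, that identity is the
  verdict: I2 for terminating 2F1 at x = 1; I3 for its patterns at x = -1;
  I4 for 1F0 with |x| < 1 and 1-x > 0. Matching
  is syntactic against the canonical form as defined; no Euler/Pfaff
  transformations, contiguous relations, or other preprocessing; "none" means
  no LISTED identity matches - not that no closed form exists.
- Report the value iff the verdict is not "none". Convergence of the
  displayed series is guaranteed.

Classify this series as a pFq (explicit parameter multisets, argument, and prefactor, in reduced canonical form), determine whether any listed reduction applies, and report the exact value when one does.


First insight: with t_0 = -5/8, the running product (C = -5/8) telescopes to a rising factorial.
Ratio: r(k) = (-1) * (k-6) (k+2) / [(k+9) (k+1)] - rational in k. x = (-1); t_0 = -5/8; negate the roots.

At argument -1: a 2F1 with upper {-6, 2}, lower {9}, scaled by C = -5/8. Verdict: Kummer (I3) fires (x = -1; c = 9 equals 1+a-b for upper {-6, 2}: listed pattern). Value: -5/2.


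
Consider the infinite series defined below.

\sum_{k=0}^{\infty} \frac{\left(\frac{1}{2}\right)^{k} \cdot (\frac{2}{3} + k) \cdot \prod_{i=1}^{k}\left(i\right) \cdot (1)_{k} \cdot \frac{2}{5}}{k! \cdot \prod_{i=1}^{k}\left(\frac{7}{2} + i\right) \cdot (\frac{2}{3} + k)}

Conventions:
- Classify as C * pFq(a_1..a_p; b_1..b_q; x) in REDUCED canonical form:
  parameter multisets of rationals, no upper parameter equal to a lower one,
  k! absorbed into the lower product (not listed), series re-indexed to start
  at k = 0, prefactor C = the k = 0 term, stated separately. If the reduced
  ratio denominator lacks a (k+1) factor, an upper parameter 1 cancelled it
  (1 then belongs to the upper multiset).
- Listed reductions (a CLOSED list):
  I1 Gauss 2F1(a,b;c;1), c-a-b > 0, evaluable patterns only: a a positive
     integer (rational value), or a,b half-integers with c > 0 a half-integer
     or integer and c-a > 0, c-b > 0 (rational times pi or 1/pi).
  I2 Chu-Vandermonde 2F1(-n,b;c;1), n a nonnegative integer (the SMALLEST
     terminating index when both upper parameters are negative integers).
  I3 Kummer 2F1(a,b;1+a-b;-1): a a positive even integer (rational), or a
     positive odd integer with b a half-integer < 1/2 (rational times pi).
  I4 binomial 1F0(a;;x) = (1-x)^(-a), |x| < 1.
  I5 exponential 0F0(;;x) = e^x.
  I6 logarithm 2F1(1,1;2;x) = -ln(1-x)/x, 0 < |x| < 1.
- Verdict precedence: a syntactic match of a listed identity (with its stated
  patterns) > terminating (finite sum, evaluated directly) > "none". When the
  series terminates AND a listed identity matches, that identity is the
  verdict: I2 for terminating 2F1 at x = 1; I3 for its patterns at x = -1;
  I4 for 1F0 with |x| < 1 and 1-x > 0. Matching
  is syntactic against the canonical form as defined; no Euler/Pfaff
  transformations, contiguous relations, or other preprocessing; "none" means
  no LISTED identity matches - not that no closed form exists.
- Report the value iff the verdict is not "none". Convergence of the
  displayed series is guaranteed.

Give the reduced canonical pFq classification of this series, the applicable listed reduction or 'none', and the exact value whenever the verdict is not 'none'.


Classification (C = \frac{2}{5}): 2F1 with upper {1, 1}, lower {\frac{9}{2}}, argument x = \frac{1}{2}. Verdict: none. No listed pattern accepts 2F1(1, 1; \frac{9}{2}; \frac{1}{2}).

First insight: t_0 being \frac{2}{5}, the lower running product (prefactor 2/5) is a rising factorial.
Consecutive-term ratio: r(k) = \frac{1}{2} * (k+1) (k+1) / [(k+\frac{9}{2}) (k+1)] ; factor over Q: parameters, x = \frac{1}{2}, and C = \frac{2}{5}.


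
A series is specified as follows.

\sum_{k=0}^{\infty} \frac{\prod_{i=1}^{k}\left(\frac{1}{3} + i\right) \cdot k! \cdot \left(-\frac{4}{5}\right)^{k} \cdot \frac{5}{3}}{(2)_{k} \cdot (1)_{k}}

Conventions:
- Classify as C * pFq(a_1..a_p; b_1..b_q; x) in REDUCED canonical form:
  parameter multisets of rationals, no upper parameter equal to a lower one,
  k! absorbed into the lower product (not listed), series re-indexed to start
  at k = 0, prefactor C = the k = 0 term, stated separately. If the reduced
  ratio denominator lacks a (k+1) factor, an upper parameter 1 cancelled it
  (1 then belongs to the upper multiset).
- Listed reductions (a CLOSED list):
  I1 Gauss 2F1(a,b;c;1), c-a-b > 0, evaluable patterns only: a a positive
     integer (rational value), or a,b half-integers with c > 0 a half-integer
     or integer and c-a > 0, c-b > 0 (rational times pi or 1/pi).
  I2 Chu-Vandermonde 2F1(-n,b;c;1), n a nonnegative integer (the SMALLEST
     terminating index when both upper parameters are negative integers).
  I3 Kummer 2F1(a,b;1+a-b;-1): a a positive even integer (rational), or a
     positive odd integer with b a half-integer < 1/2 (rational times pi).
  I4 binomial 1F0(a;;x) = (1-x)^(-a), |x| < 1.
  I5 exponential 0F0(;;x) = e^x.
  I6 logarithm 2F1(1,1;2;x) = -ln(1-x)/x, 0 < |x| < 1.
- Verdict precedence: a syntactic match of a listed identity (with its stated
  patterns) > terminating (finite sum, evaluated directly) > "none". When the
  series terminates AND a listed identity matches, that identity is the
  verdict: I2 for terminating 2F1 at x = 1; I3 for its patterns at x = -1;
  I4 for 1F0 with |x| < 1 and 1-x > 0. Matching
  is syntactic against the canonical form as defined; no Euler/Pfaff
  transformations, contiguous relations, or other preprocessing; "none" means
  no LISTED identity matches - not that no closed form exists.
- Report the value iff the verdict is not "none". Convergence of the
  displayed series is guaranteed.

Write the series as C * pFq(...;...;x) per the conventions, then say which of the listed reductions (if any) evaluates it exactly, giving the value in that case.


Canonical form: C = \frac{5}{3} times 2F1 with upper {1, \frac{4}{3}}, lower {2}, x = -\frac{4}{5}. Verdict: none. No listed pattern accepts 2F1(1, \frac{4}{3}; 2; -\frac{4}{5}).

Structural cue: from the first term \frac{5}{3}: the running product (C = 5/3, x = -4/5) telescopes to a rising factorial.
Adjacent-term ratio: r(k) = -\frac{4}{5} * (k+1) (k+\frac{4}{3}) / [(k+2) (k+1)] - poly over poly, x = -\frac{4}{5} from leading terms; C = \frac{5}{3} at k = 0.


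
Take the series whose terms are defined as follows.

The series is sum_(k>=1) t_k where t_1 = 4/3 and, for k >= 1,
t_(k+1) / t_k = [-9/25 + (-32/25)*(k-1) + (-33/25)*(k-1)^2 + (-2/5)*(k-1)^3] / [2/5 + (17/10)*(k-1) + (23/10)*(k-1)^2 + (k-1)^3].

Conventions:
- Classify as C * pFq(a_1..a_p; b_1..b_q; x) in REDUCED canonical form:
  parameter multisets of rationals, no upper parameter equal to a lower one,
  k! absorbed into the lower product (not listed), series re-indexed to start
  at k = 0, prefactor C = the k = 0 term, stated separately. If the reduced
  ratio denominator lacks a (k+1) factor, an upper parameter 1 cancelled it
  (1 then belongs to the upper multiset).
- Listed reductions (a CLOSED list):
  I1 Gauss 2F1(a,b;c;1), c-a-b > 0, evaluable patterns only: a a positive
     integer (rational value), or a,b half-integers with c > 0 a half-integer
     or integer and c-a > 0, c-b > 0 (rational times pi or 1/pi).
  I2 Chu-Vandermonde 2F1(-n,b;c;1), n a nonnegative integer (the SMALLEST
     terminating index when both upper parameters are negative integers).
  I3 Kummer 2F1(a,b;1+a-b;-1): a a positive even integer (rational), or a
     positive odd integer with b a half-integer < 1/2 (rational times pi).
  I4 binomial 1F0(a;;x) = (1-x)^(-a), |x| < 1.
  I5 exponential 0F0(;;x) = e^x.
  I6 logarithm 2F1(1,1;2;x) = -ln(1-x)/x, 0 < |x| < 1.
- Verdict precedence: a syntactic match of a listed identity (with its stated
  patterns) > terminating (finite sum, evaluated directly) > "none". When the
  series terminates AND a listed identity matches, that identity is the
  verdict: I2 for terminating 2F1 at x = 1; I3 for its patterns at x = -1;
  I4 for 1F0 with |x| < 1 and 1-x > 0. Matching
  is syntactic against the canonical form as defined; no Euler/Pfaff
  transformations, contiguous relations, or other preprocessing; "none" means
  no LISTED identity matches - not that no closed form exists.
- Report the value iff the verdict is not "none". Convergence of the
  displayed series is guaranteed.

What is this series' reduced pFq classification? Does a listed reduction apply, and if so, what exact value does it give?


Reduced: x = -2/5, 2F1, upper = {1, 9/5}, lower = {4/5}, C = 4/3. Verdict: none - at argument -2/5 the multisets {1, 9/5} ; {4/5} match no listed identity.

Key step: x = (-2/5) and the ratio is unreduced: k + 1/2 divides both sides (prefactor 4/3).
Term ratio: r(k) = (-2/5) * (k+1) (k+9/5) / [(k+4/5) (k+1)] - rational; roots negated = parameters, x = (-2/5), C = 4/3.


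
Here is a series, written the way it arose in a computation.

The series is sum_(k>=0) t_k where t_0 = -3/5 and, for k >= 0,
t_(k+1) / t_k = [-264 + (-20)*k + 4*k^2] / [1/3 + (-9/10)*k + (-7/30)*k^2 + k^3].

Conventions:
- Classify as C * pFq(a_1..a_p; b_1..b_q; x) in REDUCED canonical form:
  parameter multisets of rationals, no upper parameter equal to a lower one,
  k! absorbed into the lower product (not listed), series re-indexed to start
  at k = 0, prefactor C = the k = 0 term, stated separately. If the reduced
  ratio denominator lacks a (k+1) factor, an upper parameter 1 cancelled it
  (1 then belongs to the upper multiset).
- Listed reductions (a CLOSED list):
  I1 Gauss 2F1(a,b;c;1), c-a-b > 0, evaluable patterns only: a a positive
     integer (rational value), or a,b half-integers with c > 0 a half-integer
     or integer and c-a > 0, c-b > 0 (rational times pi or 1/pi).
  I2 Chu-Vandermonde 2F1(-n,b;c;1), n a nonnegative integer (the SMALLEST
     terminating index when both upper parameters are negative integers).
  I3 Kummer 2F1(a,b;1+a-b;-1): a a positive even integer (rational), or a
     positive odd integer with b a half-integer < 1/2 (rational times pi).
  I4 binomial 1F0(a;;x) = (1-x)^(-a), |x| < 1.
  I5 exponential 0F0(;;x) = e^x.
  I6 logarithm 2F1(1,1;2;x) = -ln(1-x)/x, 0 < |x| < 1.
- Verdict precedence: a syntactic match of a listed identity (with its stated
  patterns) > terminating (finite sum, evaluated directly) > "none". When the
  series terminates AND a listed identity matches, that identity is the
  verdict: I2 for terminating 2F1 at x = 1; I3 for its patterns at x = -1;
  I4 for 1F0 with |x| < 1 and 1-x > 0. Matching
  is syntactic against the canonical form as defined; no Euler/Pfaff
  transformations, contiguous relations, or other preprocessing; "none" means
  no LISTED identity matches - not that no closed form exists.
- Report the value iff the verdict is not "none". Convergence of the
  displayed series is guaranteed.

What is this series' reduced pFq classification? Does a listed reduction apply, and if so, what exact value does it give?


At argument 4: a 2F2 with upper {-11, 6}, lower {-5/6, -2/5}, scaled by C = -3/5. Verdict: terminating - upper -11 stops the sum at k = 11; the 12 terms are added exactly. Value: -9260556183484117899213/8020119533020595.

Key step: t_0 = -3/5 here, and roots of the ratio polynomials (C = -3/5) are the negated parameters.
Adjacent-term ratio: r(k) = 4 * (k-11) (k+6) / [(k-5/6) (k-2/5) (k+1)] - rational in k. x = 4; t_0 = -3/5; negate the roots.


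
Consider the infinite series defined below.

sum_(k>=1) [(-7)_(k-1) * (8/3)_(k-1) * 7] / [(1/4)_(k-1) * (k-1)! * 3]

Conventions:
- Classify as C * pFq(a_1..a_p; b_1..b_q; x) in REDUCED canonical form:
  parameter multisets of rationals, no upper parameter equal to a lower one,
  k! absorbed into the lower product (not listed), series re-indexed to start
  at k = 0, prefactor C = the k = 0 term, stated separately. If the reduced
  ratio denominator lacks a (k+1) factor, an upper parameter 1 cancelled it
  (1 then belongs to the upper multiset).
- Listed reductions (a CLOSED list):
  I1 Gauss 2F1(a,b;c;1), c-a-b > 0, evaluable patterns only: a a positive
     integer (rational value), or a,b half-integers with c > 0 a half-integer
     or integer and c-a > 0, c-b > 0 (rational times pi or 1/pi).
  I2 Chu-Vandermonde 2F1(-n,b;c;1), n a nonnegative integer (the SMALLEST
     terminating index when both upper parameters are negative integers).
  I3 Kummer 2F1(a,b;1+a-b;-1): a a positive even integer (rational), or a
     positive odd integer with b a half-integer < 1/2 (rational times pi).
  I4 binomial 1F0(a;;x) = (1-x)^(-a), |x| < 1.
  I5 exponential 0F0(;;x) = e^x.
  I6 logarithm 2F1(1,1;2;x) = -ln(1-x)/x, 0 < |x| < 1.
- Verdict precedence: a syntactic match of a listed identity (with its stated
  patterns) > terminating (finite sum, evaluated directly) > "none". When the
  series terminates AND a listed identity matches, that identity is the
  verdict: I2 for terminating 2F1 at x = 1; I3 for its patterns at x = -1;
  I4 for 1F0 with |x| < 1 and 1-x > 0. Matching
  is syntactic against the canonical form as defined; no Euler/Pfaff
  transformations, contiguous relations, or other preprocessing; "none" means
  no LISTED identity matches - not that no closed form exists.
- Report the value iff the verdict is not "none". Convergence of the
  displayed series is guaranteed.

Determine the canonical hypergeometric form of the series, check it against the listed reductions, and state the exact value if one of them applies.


Prefactor 7/3, argument 1: 2F1 with upper {-7, 8/3} over lower {1/4}. Verdict at x = 1: the Chu-Vandermonde identity I2 matches (terminating 2F1 at x = 1 with n = 7, b = 8/3, c = 1/4). Sum: -5141381/57572775.

Key step: t_0 = 7/3 here, and the constant factors (C = 7/3) combine into one prefactor.
Adjacent-term ratio: r(k) = 1 * (k-7) (k+8/3) / [(k+1/4) (k+1)] - rational in k, leading ratio 1; with t_0 = 7/3, classification follows.


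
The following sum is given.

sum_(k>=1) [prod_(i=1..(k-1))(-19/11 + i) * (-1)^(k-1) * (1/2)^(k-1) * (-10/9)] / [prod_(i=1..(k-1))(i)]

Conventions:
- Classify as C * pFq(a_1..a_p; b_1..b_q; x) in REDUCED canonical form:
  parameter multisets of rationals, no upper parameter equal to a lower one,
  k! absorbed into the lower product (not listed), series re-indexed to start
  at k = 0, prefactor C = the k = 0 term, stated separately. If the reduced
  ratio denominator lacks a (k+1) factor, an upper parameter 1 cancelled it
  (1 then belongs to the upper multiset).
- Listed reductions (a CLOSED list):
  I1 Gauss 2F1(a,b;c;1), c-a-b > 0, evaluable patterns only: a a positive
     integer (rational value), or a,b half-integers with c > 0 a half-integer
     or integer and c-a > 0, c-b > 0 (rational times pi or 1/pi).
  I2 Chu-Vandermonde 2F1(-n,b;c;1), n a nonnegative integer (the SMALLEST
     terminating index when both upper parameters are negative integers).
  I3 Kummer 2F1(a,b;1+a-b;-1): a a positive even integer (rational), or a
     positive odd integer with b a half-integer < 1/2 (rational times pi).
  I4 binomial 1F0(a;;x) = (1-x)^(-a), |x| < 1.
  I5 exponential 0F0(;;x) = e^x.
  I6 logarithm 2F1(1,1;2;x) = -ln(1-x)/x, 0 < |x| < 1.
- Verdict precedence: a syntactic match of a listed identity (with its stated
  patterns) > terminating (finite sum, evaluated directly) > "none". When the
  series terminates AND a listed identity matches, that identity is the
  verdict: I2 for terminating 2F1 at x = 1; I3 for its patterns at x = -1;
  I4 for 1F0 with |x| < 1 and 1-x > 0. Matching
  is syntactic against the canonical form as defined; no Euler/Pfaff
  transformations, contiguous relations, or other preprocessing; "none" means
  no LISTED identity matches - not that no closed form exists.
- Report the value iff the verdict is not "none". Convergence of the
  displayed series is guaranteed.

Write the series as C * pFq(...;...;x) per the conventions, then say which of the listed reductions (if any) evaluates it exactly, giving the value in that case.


Structural cue: x = (-1/2) and the (-1)^k factor (prefactor -10/9) folds into the argument's sign.
Consecutive-term ratio: r(k) = (-1/2) * (k-8/11) / [(k+1)] - rational; roots negated = parameters, x = (-1/2), C = -10/9.

Classification (C = -10/9): 1F0 with upper {-8/11}, lower {-}, argument x = -1/2. Verdict at x = -1/2: the I4 binomial reduction matches (the 1F0 binomial series: exponent 8/11, x = -1/2). Its exact value is (-10/9) * (3/2)^(8/11).


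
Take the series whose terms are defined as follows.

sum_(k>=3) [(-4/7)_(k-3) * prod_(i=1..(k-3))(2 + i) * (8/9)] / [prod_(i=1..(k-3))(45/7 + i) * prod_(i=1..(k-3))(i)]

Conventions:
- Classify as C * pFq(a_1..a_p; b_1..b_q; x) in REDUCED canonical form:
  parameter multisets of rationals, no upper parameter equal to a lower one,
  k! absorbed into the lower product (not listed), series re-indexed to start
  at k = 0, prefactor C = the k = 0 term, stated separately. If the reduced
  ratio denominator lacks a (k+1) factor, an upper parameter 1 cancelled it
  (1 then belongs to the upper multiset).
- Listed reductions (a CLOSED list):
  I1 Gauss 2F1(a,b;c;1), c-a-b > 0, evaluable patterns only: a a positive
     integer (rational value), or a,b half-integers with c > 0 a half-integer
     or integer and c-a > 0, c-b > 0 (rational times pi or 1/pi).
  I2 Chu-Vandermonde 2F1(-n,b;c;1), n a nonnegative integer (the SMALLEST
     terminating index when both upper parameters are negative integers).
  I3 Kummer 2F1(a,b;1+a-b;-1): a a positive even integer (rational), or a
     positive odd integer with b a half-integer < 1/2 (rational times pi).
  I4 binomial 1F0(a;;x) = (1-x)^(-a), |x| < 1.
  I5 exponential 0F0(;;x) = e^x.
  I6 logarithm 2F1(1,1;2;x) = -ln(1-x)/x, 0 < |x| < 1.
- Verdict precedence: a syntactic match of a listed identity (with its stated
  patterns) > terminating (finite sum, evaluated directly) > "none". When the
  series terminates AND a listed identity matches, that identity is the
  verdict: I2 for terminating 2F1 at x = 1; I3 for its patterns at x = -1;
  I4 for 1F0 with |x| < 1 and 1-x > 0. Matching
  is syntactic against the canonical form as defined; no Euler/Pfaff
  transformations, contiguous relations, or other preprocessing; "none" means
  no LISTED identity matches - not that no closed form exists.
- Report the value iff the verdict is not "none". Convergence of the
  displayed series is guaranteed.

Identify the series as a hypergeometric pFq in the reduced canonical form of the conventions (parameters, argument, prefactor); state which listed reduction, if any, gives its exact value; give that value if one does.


Key step: t_0 being 8/9, the product of the first k integers (C = 8/9) is k!.
Consecutive-term ratio: r(k) = 1 * (k-4/7) (k+3) / [(k+52/7) (k+1)] - rational in k, leading ratio 1; with t_0 = 8/9, classification follows.

Reduced: x = 1, 2F1, upper = {-4/7, 3}, lower = {52/7}, C = 8/9. Verdict at x = 1: the Gauss summation I1 matches (x = 1: the Gamma ratio telescopes since c-a-b = 5 > 0 and a = 3 in Z>0). Value: 4712/7203.
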